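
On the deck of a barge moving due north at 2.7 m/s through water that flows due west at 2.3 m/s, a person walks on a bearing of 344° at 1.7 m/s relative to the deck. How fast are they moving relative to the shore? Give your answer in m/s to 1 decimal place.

5.1 m/s

In east/north components (m/s): person relative to barge = (-0.469, 1.634); barge relative to water = (0.000, 2.700); water relative to ground = (-2.300, 0.000).
Sum = (-2.769, 4.334) m/s.
Speed = |(-2.769, 4.334)| = 5.143 m/s.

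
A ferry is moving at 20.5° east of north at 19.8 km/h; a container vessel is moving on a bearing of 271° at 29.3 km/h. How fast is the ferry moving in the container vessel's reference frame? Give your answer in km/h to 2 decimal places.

Taking east as x and north as y: ferry velocity = (6.934, 18.546) km/h; container vessel velocity = (-29.296, 0.511) km/h.
Velocity of ferry relative to container vessel = (6.934, 18.546) − (-29.296, 0.511) = (36.230, 18.035) km/h.
Magnitude = |(36.230, 18.035)| = 40.470 km/h.

40.47 km/h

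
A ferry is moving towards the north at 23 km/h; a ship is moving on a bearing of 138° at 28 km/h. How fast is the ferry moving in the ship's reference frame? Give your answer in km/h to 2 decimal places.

Taking east as x and north as y: ferry velocity = (0.000, 23.000) km/h; ship velocity = (18.736, -20.808) km/h.
Velocity of ferry relative to ship = (0.000, 23.000) − (18.736, -20.808) = (-18.736, 43.808) km/h.
Magnitude = |(-18.736, 43.808)| = 47.646 km/h.

47.65 km/h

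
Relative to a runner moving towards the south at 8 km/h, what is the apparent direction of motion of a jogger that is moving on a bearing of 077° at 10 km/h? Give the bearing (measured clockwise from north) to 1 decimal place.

Taking east as x and north as y: jogger velocity = (9.744, 2.250) km/h; runner velocity = (0.000, -8.000) km/h.
Velocity of jogger relative to runner = (9.744, 2.250) − (0.000, -8.000) = (9.744, 10.250) km/h.
Bearing = atan2(9.74, 10.25) = 43.55° clockwise from north.

043.6°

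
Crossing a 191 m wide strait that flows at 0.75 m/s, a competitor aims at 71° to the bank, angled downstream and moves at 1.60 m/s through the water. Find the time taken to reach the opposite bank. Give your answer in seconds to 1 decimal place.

The component of the competitor's velocity perpendicular to the bank is 1.60 × sin 71° = 1.513 m/s.
The current is parallel to the bank, so it does not affect the crossing time.
Time = 191 / 1.513 = 126.253 s.

126.3 s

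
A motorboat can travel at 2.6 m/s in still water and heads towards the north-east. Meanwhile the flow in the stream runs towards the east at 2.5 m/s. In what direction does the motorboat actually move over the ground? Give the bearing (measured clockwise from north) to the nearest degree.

067°

Taking east as x and north as y: velocity relative to the water = (1.838, 1.838) m/s; the water relative to ground = (2.500, 0.000) m/s.
Velocity relative to ground = (1.838, 1.838) + (2.500, 0.000) = (4.338, 1.838) m/s.
Bearing = atan2(4.34, 1.84) = 67.03° clockwise from north.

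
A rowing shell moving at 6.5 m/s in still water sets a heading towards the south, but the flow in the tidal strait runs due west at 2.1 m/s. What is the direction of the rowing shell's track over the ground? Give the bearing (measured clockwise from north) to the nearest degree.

198°

Taking east as x and north as y: velocity relative to the water = (0.000, -6.500) m/s; the water relative to ground = (-2.100, 0.000) m/s.
Velocity relative to ground = (0.000, -6.500) + (-2.100, 0.000) = (-2.100, -6.500) m/s.
Bearing = atan2(-2.10, -6.50) = 197.90° clockwise from north.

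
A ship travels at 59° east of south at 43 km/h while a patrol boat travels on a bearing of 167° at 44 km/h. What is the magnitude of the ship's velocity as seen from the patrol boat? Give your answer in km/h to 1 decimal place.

34.0 km/h

Taking east as x and north as y: ship velocity = (36.858, -22.147) km/h; patrol boat velocity = (9.898, -42.872) km/h.
Velocity of ship relative to patrol boat = (36.858, -22.147) − (9.898, -42.872) = (26.960, 20.726) km/h.
Magnitude = |(26.960, 20.726)| = 34.006 km/h.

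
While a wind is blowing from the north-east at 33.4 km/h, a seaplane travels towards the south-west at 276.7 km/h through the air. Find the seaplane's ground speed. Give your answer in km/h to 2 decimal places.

Taking east as x and north as y: velocity relative to the air = (-195.656, -195.656) km/h; the air relative to ground = (-23.617, -23.617) km/h.
Velocity relative to ground = (-195.656, -195.656) + (-23.617, -23.617) = (-219.274, -219.274) km/h.
Speed = |(-219.274, -219.274)| = 310.100 km/h.

310.10 km/h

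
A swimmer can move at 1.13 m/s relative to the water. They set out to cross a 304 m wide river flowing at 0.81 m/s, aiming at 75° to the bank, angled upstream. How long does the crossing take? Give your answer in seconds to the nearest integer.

279 s

The component of the swimmer's velocity perpendicular to the bank is 1.13 × sin 75° = 1.091 m/s.
Only the cross-stream component determines the crossing time; the current contributes nothing perpendicular to the bank.
Time = 304 / 1.091 = 278.517 s.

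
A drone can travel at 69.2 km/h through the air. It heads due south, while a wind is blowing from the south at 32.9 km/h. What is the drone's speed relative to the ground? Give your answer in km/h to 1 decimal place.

Taking east as x and north as y: velocity relative to the air = (0.000, -69.200) km/h; the air relative to ground = (0.000, 32.900) km/h.
Velocity relative to ground = (0.000, -69.200) + (0.000, 32.900) = (0.000, -36.300) km/h.
Speed = |(0.000, -36.300)| = 36.300 km/h.

36.3 km/h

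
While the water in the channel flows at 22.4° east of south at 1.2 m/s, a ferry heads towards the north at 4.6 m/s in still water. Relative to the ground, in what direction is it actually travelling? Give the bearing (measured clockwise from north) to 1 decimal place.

007.5°

Taking east as x and north as y: velocity relative to the water = (0.000, 4.600) m/s; the water relative to ground = (0.457, -1.109) m/s.
Velocity relative to ground = (0.000, 4.600) + (0.457, -1.109) = (0.457, 3.491) m/s.
Bearing = atan2(0.46, 3.49) = 7.46° clockwise from north.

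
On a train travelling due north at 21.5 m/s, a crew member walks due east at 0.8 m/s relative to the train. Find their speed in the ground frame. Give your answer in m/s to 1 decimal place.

21.5 m/s

Taking east as x and north as y: train velocity = (0.000, 21.500) m/s; crew member velocity relative to train = (0.800, 0.000) m/s.
Velocity relative to ground = (0.000, 21.500) + (0.800, 0.000) = (0.800, 21.500) m/s.
Speed = |(0.800, 21.500)| = 21.515 m/s.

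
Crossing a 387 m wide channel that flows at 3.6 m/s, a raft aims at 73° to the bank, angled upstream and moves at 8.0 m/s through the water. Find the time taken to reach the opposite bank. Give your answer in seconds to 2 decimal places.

The component of the raft's velocity perpendicular to the bank is 8.0 × sin 73° = 7.650 m/s.
Only the cross-stream component determines the crossing time; the current contributes nothing perpendicular to the bank.
Time = 387 / 7.650 = 50.585 s.

50.59 s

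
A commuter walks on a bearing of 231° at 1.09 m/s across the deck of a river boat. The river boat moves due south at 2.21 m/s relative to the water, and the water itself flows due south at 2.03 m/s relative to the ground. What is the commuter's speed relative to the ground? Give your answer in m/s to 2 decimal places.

In east/north components (m/s): commuter relative to river boat = (-0.847, -0.686); river boat relative to water = (0.000, -2.210); water relative to ground = (0.000, -2.030).
Sum = (-0.847, -4.926) m/s.
Speed = |(-0.847, -4.926)| = 4.998 m/s.

5.00 m/s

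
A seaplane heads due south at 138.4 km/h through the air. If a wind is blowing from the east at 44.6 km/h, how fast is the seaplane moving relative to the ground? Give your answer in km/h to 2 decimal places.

145.41 km/h

Taking east as x and north as y: velocity relative to the air = (0.000, -138.400) km/h; the air relative to ground = (-44.600, 0.000) km/h.
Velocity relative to ground = (0.000, -138.400) + (-44.600, 0.000) = (-44.600, -138.400) km/h.
Speed = |(-44.600, -138.400)| = 145.409 km/h.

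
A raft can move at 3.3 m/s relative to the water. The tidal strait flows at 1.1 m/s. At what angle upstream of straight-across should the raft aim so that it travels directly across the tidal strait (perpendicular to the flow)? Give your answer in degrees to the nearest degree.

To cancel the current, the upstream component of the raft's velocity must equal the flow: 3.3 sin θ = 1.1.
sin θ = 1.1 / 3.3 = 0.3333.
θ = arcsin(0.3333) = 19.471°.

19°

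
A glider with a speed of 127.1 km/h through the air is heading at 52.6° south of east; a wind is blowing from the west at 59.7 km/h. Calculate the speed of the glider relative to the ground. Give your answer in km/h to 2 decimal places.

Taking east as x and north as y: velocity relative to the air = (77.197, -100.970) km/h; the air relative to ground = (59.700, 0.000) km/h.
Velocity relative to ground = (77.197, -100.970) + (59.700, 0.000) = (136.897, -100.970) km/h.
Speed = |(136.897, -100.970)| = 170.105 km/h.

170.11 km/h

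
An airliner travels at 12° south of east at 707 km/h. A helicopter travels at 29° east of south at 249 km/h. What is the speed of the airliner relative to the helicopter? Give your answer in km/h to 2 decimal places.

575.21 km/h

Taking east as x and north as y: airliner velocity = (691.550, -146.994) km/h; helicopter velocity = (120.718, -217.780) km/h.
Velocity of airliner relative to helicopter = (691.550, -146.994) − (120.718, -217.780) = (570.833, 70.787) km/h.
Magnitude = |(570.833, 70.787)| = 575.205 km/h.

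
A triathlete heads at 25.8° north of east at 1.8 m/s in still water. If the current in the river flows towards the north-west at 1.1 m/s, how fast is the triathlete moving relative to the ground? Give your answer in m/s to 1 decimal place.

1.8 m/s

Taking east as x and north as y: velocity relative to the water = (1.621, 0.783) m/s; the water relative to ground = (-0.778, 0.778) m/s.
Velocity relative to ground = (1.621, 0.783) + (-0.778, 0.778) = (0.843, 1.561) m/s.
Speed = |(0.843, 1.561)| = 1.774 m/s.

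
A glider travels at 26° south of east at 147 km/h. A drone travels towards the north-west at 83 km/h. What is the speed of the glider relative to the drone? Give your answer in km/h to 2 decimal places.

Taking east as x and north as y: glider velocity = (132.123, -64.441) km/h; drone velocity = (-58.690, 58.690) km/h.
Velocity of glider relative to drone = (132.123, -64.441) − (-58.690, 58.690) = (190.813, -123.130) km/h.
Magnitude = |(190.813, -123.130)| = 227.091 km/h.

227.09 km/h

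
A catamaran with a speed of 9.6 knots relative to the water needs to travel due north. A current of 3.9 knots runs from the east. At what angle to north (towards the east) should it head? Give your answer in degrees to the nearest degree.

24°

The current pushes perpendicular to the desired track; the heading must have a component into the current equal to 3.9 knots: 9.6 sin θ = 3.9.
sin θ = 0.4062, so θ = 23.969°.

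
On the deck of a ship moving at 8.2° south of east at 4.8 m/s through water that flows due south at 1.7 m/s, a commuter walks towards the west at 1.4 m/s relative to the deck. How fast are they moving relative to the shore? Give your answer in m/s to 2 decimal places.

In east/north components (m/s): commuter relative to ship = (-1.400, 0.000); ship relative to water = (4.751, -0.685); water relative to ground = (0.000, -1.700).
Sum = (3.351, -2.385) m/s.
Speed = |(3.351, -2.385)| = 4.113 m/s.

4.11 m/s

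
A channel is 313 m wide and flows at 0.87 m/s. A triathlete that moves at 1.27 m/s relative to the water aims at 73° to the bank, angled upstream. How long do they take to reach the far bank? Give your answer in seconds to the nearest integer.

258 s

The component of the triathlete's velocity perpendicular to the bank is 1.27 × sin 73° = 1.215 m/s.
The flow acts along the bank and has no component across it.
Time = 313 / 1.215 = 257.718 s.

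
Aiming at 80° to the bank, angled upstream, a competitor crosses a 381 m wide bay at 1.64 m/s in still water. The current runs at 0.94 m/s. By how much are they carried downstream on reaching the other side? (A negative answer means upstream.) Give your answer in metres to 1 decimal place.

154.6 m

Perpendicular speed = 1.615 m/s; crossing time = 381 / 1.615 = 235.901 s.
Net downstream speed = 0.655 m/s.
Drift = 0.655 × 235.901 = 154.566 m (downstream).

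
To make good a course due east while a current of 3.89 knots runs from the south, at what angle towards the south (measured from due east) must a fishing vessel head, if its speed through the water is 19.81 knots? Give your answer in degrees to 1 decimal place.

11.3°

The current pushes perpendicular to the desired track; the heading must have a component into the current equal to 3.89 knots: 19.81 sin θ = 3.89.
sin θ = 0.1964, so θ = 11.325°.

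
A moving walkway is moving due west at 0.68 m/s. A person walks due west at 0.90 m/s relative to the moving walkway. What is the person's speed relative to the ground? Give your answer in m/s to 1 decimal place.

1.6 m/s

Taking east as x and north as y: moving walkway velocity = (-0.680, 0.000) m/s; person velocity relative to moving walkway = (-0.900, 0.000) m/s.
Velocity relative to ground = (-0.680, 0.000) + (-0.900, 0.000) = (-1.580, 0.000) m/s.
Speed = |(-1.580, 0.000)| = 1.580 m/s.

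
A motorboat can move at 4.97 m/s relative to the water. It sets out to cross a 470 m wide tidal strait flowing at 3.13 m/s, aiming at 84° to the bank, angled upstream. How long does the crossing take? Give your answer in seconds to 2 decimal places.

The component of the motorboat's velocity perpendicular to the bank is 4.97 × sin 84° = 4.943 m/s.
The flow acts along the bank and has no component across it.
Time = 470 / 4.943 = 95.088 s.

95.09 s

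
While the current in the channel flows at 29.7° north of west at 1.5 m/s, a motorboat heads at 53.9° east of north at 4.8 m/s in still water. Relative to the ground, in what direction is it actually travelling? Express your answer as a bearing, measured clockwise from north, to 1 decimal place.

035.8°

Taking east as x and north as y: velocity relative to the water = (3.878, 2.828) m/s; the water relative to ground = (-1.303, 0.743) m/s.
Velocity relative to ground = (3.878, 2.828) + (-1.303, 0.743) = (2.575, 3.571) m/s.
Bearing = atan2(2.58, 3.57) = 35.80° clockwise from north.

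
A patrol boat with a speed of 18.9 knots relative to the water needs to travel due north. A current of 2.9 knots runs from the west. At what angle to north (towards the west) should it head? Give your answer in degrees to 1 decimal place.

The current pushes perpendicular to the desired track; the heading must have a component into the current equal to 2.9 knots: 18.9 sin θ = 2.9.
sin θ = 0.1534, so θ = 8.826°.

8.8°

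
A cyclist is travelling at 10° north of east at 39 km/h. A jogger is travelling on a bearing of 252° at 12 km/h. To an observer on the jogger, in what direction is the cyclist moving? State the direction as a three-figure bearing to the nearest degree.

078°

Taking east as x and north as y: cyclist velocity = (38.408, 6.772) km/h; jogger velocity = (-11.413, -3.708) km/h.
Velocity of cyclist relative to jogger = (38.408, 6.772) − (-11.413, -3.708) = (49.820, 10.480) km/h.
Bearing = atan2(49.82, 10.48) = 78.12° clockwise from north.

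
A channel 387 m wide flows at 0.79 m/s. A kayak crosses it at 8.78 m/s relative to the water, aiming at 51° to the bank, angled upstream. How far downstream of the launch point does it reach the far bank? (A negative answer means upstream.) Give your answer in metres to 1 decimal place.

-268.6 m

Perpendicular speed = 6.823 m/s; crossing time = 387 / 6.823 = 56.717 s.
Net downstream speed = -4.735 m/s.
Drift = -4.735 × 56.717 = -268.580 m (upstream).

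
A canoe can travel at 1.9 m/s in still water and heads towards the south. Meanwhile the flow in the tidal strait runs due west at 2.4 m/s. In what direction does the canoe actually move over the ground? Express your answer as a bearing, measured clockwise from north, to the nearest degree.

Taking east as x and north as y: velocity relative to the water = (0.000, -1.900) m/s; the water relative to ground = (-2.400, 0.000) m/s.
Velocity relative to ground = (0.000, -1.900) + (-2.400, 0.000) = (-2.400, -1.900) m/s.
Bearing = atan2(-2.40, -1.90) = 231.63° clockwise from north.

232°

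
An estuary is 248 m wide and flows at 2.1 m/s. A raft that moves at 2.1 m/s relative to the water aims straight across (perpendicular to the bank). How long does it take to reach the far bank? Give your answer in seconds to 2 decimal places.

118.10 s

The component of the raft's velocity perpendicular to the bank is 2.1 m/s.
The current is parallel to the bank, so it does not affect the crossing time.
Time = 248 / 2.100 = 118.095 s.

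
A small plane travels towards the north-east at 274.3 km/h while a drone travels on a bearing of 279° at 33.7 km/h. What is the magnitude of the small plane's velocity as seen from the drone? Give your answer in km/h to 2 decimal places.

295.37 km/h

Taking east as x and north as y: small plane velocity = (193.959, 193.959) km/h; drone velocity = (-33.285, 5.272) km/h.
Velocity of small plane relative to drone = (193.959, 193.959) − (-33.285, 5.272) = (227.244, 188.688) km/h.
Magnitude = |(227.244, 188.688)| = 295.369 km/h.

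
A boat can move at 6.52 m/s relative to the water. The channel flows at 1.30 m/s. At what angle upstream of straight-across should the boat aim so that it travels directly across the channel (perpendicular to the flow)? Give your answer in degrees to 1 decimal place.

To cancel the current, the upstream component of the boat's velocity must equal the flow: 6.52 sin θ = 1.30.
sin θ = 1.30 / 6.52 = 0.1994.
θ = arcsin(0.1994) = 11.501°.

11.5°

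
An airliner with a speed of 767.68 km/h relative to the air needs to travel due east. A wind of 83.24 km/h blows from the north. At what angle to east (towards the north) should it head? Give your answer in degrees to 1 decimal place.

6.2°

The wind pushes perpendicular to the desired track; the heading must have a component into the wind equal to 83.24 km/h: 767.68 sin θ = 83.24.
sin θ = 0.1084, so θ = 6.225°.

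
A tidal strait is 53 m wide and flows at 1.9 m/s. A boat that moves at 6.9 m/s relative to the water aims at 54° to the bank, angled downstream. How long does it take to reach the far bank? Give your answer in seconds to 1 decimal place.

The component of the boat's velocity perpendicular to the bank is 6.9 × sin 54° = 5.582 m/s.
Only the cross-stream component determines the crossing time; the current contributes nothing perpendicular to the bank.
Time = 53 / 5.582 = 9.494 s.

9.5 s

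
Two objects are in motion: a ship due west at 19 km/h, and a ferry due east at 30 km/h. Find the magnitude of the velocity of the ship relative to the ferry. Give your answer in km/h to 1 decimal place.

49.0 km/h

Taking east as x and north as y: ship velocity = (-19.000, 0.000) km/h; ferry velocity = (30.000, 0.000) km/h.
Velocity of ship relative to ferry = (-19.000, 0.000) − (30.000, 0.000) = (-49.000, 0.000) km/h.
Magnitude = |(-49.000, 0.000)| = 49.000 km/h.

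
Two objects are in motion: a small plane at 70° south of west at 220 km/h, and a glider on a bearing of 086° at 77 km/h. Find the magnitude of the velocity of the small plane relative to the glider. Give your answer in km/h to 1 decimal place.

261.0 km/h

Taking east as x and north as y: small plane velocity = (-75.244, -206.732) km/h; glider velocity = (76.812, 5.371) km/h.
Velocity of small plane relative to glider = (-75.244, -206.732) − (76.812, 5.371) = (-152.057, -212.104) km/h.
Magnitude = |(-152.057, -212.104)| = 260.977 km/h.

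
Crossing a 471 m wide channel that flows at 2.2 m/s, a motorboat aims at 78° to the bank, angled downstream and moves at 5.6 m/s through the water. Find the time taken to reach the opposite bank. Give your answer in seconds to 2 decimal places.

85.99 s

The component of the motorboat's velocity perpendicular to the bank is 5.6 × sin 78° = 5.478 m/s.
The flow acts along the bank and has no component across it.
Time = 471 / 5.478 = 85.986 s.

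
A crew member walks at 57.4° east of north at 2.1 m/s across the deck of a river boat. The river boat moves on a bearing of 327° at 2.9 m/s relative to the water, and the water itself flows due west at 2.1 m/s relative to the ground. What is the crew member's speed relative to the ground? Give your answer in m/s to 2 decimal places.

4.04 m/s

In east/north components (m/s): crew member relative to river boat = (1.769, 1.131); river boat relative to water = (-1.579, 2.432); water relative to ground = (-2.100, 0.000).
Sum = (-1.910, 3.564) m/s.
Speed = |(-1.910, 3.564)| = 4.043 m/s.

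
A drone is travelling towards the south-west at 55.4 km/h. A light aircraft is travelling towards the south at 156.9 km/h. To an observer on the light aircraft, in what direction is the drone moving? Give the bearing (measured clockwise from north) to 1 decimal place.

341.6°

Taking east as x and north as y: drone velocity = (-39.174, -39.174) km/h; light aircraft velocity = (0.000, -156.900) km/h.
Velocity of drone relative to light aircraft = (-39.174, -39.174) − (0.000, -156.900) = (-39.174, 117.726) km/h.
Bearing = atan2(-39.17, 117.73) = 341.60° clockwise from north.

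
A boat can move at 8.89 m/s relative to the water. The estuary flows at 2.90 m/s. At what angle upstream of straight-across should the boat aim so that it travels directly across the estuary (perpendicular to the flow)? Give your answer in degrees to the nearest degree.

19°

To cancel the current, the upstream component of the boat's velocity must equal the flow: 8.89 sin θ = 2.90.
sin θ = 2.90 / 8.89 = 0.3262.
θ = arcsin(0.3262) = 19.039°.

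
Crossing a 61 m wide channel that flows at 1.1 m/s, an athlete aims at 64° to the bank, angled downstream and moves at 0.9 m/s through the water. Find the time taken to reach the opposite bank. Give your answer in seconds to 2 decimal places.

75.41 s

The component of the athlete's velocity perpendicular to the bank is 0.9 × sin 64° = 0.809 m/s.
The current is parallel to the bank, so it does not affect the crossing time.
Time = 61 / 0.809 = 75.410 s.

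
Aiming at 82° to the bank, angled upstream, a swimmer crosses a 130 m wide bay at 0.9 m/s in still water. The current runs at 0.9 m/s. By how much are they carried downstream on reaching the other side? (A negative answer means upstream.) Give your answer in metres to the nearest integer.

113 m

Perpendicular speed = 0.891 m/s; crossing time = 130 / 0.891 = 145.864 s.
Net downstream speed = 0.775 m/s.
Drift = 0.775 × 145.864 = 113.007 m (downstream).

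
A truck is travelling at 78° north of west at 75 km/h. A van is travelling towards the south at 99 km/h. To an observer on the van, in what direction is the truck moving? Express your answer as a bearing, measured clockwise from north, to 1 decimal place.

354.8°

Taking east as x and north as y: truck velocity = (-15.593, 73.361) km/h; van velocity = (0.000, -99.000) km/h.
Velocity of truck relative to van = (-15.593, 73.361) − (0.000, -99.000) = (-15.593, 172.361) km/h.
Bearing = atan2(-15.59, 172.36) = 354.83° clockwise from north.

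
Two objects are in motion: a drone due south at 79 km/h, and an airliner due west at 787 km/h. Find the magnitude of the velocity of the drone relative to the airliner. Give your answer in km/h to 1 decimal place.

791.0 km/h

Taking east as x and north as y: drone velocity = (0.000, -79.000) km/h; airliner velocity = (-787.000, 0.000) km/h.
Velocity of drone relative to airliner = (0.000, -79.000) − (-787.000, 0.000) = (787.000, -79.000) km/h.
Magnitude = |(787.000, -79.000)| = 790.955 km/h.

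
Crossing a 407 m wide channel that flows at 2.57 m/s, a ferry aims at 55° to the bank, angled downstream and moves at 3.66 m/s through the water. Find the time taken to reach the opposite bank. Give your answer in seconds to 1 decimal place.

The component of the ferry's velocity perpendicular to the bank is 3.66 × sin 55° = 2.998 m/s.
Only the cross-stream component determines the crossing time; the current contributes nothing perpendicular to the bank.
Time = 407 / 2.998 = 135.753 s.

135.8 s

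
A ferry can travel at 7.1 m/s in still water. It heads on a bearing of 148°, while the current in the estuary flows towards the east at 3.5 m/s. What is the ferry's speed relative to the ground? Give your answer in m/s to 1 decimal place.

Taking east as x and north as y: velocity relative to the water = (3.762, -6.021) m/s; the water relative to ground = (3.500, 0.000) m/s.
Velocity relative to ground = (3.762, -6.021) + (3.500, 0.000) = (7.262, -6.021) m/s.
Speed = |(7.262, -6.021)| = 9.434 m/s.

9.4 m/s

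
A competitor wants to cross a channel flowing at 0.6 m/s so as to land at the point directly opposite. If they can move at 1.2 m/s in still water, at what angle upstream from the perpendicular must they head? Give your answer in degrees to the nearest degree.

To cancel the current, the upstream component of the competitor's velocity must equal the flow: 1.2 sin θ = 0.6.
sin θ = 0.6 / 1.2 = 0.5000.
θ = arcsin(0.5000) = 30.000°.

30°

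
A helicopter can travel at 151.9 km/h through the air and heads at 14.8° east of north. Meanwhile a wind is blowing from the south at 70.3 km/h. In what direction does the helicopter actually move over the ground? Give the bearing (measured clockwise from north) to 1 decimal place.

010.1°

Taking east as x and north as y: velocity relative to the air = (38.802, 146.860) km/h; the air relative to ground = (0.000, 70.300) km/h.
Velocity relative to ground = (38.802, 146.860) + (0.000, 70.300) = (38.802, 217.160) km/h.
Bearing = atan2(38.80, 217.16) = 10.13° clockwise from north.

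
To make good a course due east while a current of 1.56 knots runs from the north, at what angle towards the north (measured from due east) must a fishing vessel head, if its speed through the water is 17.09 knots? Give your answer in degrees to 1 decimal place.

5.2°

The current pushes perpendicular to the desired track; the heading must have a component into the current equal to 1.56 knots: 17.09 sin θ = 1.56.
sin θ = 0.0913, so θ = 5.237°.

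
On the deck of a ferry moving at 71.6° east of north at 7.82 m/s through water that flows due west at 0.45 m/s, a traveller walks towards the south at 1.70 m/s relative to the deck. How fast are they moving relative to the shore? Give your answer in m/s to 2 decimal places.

7.01 m/s

In east/north components (m/s): traveller relative to ferry = (0.000, -1.700); ferry relative to water = (7.420, 2.468); water relative to ground = (-0.450, 0.000).
Sum = (6.970, 0.768) m/s.
Speed = |(6.970, 0.768)| = 7.012 m/s.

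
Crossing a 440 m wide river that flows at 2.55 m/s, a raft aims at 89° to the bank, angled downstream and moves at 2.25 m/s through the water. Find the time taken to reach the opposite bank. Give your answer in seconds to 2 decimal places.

195.59 s

The component of the raft's velocity perpendicular to the bank is 2.25 × sin 89° = 2.250 m/s.
Only the cross-stream component determines the crossing time; the current contributes nothing perpendicular to the bank.
Time = 440 / 2.250 = 195.585 s.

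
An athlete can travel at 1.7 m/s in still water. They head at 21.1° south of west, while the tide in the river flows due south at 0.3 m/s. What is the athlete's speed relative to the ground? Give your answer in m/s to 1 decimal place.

1.8 m/s

Taking east as x and north as y: velocity relative to the water = (-1.586, -0.612) m/s; the water relative to ground = (0.000, -0.300) m/s.
Velocity relative to ground = (-1.586, -0.612) + (0.000, -0.300) = (-1.586, -0.912) m/s.
Speed = |(-1.586, -0.912)| = 1.830 m/s.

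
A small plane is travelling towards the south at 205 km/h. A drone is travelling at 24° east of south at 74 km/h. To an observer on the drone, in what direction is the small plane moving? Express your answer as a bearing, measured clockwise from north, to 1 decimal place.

192.4°

Taking east as x and north as y: small plane velocity = (0.000, -205.000) km/h; drone velocity = (30.099, -67.602) km/h.
Velocity of small plane relative to drone = (0.000, -205.000) − (30.099, -67.602) = (-30.099, -137.398) km/h.
Bearing = atan2(-30.10, -137.40) = 192.36° clockwise from north.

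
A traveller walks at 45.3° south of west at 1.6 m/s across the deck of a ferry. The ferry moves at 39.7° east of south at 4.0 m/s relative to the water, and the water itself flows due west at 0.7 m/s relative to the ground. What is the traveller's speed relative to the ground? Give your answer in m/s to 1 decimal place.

In east/north components (m/s): traveller relative to ferry = (-1.125, -1.137); ferry relative to water = (2.555, -3.078); water relative to ground = (-0.700, 0.000).
Sum = (0.730, -4.215) m/s.
Speed = |(0.730, -4.215)| = 4.278 m/s.

4.3 m/s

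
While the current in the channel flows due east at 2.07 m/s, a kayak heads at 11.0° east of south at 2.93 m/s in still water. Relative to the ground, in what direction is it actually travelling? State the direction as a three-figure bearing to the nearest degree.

138°

Taking east as x and north as y: velocity relative to the water = (0.559, -2.876) m/s; the water relative to ground = (2.070, 0.000) m/s.
Velocity relative to ground = (0.559, -2.876) + (2.070, 0.000) = (2.629, -2.876) m/s.
Bearing = atan2(2.63, -2.88) = 137.57° clockwise from north.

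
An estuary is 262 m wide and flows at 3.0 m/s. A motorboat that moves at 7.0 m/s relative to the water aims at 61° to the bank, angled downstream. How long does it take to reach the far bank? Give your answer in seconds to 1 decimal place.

42.8 s

The component of the motorboat's velocity perpendicular to the bank is 7.0 × sin 61° = 6.122 m/s.
The flow acts along the bank and has no component across it.
Time = 262 / 6.122 = 42.794 s.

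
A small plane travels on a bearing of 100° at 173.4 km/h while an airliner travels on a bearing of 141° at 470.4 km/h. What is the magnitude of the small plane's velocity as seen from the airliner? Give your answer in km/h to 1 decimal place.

Taking east as x and north as y: small plane velocity = (170.766, -30.111) km/h; airliner velocity = (296.032, -365.569) km/h.
Velocity of small plane relative to airliner = (170.766, -30.111) − (296.032, -365.569) = (-125.267, 335.459) km/h.
Magnitude = |(-125.267, 335.459)| = 358.084 km/h.

358.1 km/h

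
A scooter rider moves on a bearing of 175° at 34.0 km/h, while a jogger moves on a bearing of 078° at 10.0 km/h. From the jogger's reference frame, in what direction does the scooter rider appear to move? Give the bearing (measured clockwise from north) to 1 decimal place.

Taking east as x and north as y: scooter rider velocity = (2.963, -33.871) km/h; jogger velocity = (9.781, 2.079) km/h.
Velocity of scooter rider relative to jogger = (2.963, -33.871) − (9.781, 2.079) = (-6.818, -35.950) km/h.
Bearing = atan2(-6.82, -35.95) = 190.74° clockwise from north.

190.7°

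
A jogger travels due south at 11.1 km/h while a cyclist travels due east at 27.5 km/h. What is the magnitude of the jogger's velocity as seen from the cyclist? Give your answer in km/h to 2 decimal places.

29.66 km/h

Taking east as x and north as y: jogger velocity = (0.000, -11.100) km/h; cyclist velocity = (27.500, 0.000) km/h.
Velocity of jogger relative to cyclist = (0.000, -11.100) − (27.500, 0.000) = (-27.500, -11.100) km/h.
Magnitude = |(-27.500, -11.100)| = 29.656 km/h.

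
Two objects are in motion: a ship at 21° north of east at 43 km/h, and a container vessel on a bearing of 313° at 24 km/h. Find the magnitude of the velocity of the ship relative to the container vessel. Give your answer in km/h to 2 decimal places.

Taking east as x and north as y: ship velocity = (40.144, 15.410) km/h; container vessel velocity = (-17.552, 16.368) km/h.
Velocity of ship relative to container vessel = (40.144, 15.410) − (-17.552, 16.368) = (57.696, -0.958) km/h.
Magnitude = |(57.696, -0.958)| = 57.704 km/h.

57.70 km/h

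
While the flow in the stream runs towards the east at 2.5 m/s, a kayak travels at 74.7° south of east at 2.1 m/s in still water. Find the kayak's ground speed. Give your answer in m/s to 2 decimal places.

Taking east as x and north as y: velocity relative to the water = (0.554, -2.026) m/s; the water relative to ground = (2.500, 0.000) m/s.
Velocity relative to ground = (0.554, -2.026) + (2.500, 0.000) = (3.054, -2.026) m/s.
Speed = |(3.054, -2.026)| = 3.665 m/s.

3.66 m/s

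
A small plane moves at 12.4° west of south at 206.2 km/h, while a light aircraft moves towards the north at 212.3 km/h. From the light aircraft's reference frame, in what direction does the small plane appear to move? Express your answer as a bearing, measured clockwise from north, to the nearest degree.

Taking east as x and north as y: small plane velocity = (-44.278, -201.390) km/h; light aircraft velocity = (0.000, 212.300) km/h.
Velocity of small plane relative to light aircraft = (-44.278, -201.390) − (0.000, 212.300) = (-44.278, -413.690) km/h.
Bearing = atan2(-44.28, -413.69) = 186.11° clockwise from north.

186°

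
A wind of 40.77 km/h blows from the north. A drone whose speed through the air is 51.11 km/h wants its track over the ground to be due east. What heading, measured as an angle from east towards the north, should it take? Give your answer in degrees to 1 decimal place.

52.9°

The wind pushes perpendicular to the desired track; the heading must have a component into the wind equal to 40.77 km/h: 51.11 sin θ = 40.77.
sin θ = 0.7977, so θ = 52.910°.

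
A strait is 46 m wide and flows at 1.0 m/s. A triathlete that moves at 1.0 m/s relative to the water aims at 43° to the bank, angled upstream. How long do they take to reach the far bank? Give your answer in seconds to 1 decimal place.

The component of the triathlete's velocity perpendicular to the bank is 1.0 × sin 43° = 0.682 m/s.
Only the cross-stream component determines the crossing time; the current contributes nothing perpendicular to the bank.
Time = 46 / 0.682 = 67.449 s.

67.4 s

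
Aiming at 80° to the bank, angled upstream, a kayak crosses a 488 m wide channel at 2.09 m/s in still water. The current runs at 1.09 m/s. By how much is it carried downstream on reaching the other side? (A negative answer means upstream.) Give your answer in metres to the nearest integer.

172 m

Perpendicular speed = 2.058 m/s; crossing time = 488 / 2.058 = 237.095 s.
Net downstream speed = 0.727 m/s.
Drift = 0.727 × 237.095 = 172.386 m (downstream).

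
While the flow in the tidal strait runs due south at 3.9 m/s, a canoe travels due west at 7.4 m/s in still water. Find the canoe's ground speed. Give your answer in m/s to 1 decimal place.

Taking east as x and north as y: velocity relative to the water = (-7.400, 0.000) m/s; the water relative to ground = (0.000, -3.900) m/s.
Velocity relative to ground = (-7.400, 0.000) + (0.000, -3.900) = (-7.400, -3.900) m/s.
Speed = |(-7.400, -3.900)| = 8.365 m/s.

8.4 m/s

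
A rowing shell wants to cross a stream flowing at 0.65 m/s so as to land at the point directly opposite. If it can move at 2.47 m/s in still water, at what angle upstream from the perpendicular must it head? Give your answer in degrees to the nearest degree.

15°

To cancel the current, the upstream component of the rowing shell's velocity must equal the flow: 2.47 sin θ = 0.65.
sin θ = 0.65 / 2.47 = 0.2632.
θ = arcsin(0.2632) = 15.258°.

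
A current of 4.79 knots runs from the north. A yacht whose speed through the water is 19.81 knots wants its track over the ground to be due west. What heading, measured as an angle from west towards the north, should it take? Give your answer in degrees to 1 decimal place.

The current pushes perpendicular to the desired track; the heading must have a component into the current equal to 4.79 knots: 19.81 sin θ = 4.79.
sin θ = 0.2418, so θ = 13.993°.

14.0°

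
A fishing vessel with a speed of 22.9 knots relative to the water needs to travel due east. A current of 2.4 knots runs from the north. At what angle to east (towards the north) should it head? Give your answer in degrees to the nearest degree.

The current pushes perpendicular to the desired track; the heading must have a component into the current equal to 2.4 knots: 22.9 sin θ = 2.4.
sin θ = 0.1048, so θ = 6.016°.

6°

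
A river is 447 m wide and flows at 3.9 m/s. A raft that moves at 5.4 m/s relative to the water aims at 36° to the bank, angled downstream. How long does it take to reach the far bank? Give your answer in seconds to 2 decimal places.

The component of the raft's velocity perpendicular to the bank is 5.4 × sin 36° = 3.174 m/s.
The flow acts along the bank and has no component across it.
Time = 447 / 3.174 = 140.830 s.

140.83 s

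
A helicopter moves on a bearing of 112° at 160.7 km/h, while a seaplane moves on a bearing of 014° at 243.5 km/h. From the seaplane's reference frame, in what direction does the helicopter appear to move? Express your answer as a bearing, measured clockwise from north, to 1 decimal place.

163.1°

Taking east as x and north as y: helicopter velocity = (148.998, -60.199) km/h; seaplane velocity = (58.908, 236.267) km/h.
Velocity of helicopter relative to seaplane = (148.998, -60.199) − (58.908, 236.267) = (90.090, -296.466) km/h.
Bearing = atan2(90.09, -296.47) = 163.10° clockwise from north.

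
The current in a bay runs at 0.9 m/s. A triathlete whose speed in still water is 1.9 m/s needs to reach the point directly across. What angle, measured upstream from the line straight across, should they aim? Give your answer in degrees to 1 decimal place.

28.3°

To cancel the current, the upstream component of the triathlete's velocity must equal the flow: 1.9 sin θ = 0.9.
sin θ = 0.9 / 1.9 = 0.4737.
θ = arcsin(0.4737) = 28.274°.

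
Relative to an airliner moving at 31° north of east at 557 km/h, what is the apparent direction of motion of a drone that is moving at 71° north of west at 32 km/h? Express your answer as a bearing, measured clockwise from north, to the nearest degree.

242°

Taking east as x and north as y: drone velocity = (-10.418, 30.257) km/h; airliner velocity = (477.442, 286.876) km/h.
Velocity of drone relative to airliner = (-10.418, 30.257) − (477.442, 286.876) = (-487.860, -256.620) km/h.
Bearing = atan2(-487.86, -256.62) = 242.26° clockwise from north.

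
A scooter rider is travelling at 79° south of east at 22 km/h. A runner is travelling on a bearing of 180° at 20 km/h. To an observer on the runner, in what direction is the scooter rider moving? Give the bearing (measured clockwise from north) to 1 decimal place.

110.8°

Taking east as x and north as y: scooter rider velocity = (4.198, -21.596) km/h; runner velocity = (0.000, -20.000) km/h.
Velocity of scooter rider relative to runner = (4.198, -21.596) − (0.000, -20.000) = (4.198, -1.596) km/h.
Bearing = atan2(4.20, -1.60) = 110.81° clockwise from north.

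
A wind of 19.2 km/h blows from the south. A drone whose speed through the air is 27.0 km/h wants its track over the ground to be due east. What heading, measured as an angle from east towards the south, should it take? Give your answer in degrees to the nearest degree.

45°

The wind pushes perpendicular to the desired track; the heading must have a component into the wind equal to 19.2 km/h: 27.0 sin θ = 19.2.
sin θ = 0.7111, so θ = 45.325°.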